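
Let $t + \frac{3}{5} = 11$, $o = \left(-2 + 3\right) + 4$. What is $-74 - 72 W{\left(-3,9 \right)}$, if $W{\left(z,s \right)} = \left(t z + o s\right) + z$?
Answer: $- \frac{4258}{5} \approx -851.6$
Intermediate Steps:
$o = 5$ ($o = 1 + 4 = 5$)
$t = \frac{52}{5}$ ($t = - \frac{3}{5} + 11 = \frac{52}{5} \approx 10.4$)
$W{\left(z,s \right)} = 5 s + \frac{57 z}{5}$ ($W{\left(z,s \right)} = \left(\frac{52 z}{5} + 5 s\right) + z = \left(5 s + \frac{52 z}{5}\right) + z = 5 s + \frac{57 z}{5}$)
$-74 - 72 W{\left(-3,9 \right)} = -74 - 72 \left(5 \cdot 9 + \frac{57}{5} \left(-3\right)\right) = -74 - 72 \left(45 - \frac{171}{5}\right) = -74 - \frac{3888}{5} = - \frac{4258}{5}$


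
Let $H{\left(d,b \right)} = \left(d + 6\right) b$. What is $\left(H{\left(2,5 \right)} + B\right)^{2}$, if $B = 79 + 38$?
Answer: $24649$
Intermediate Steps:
$B = 117$
$H{\left(d,b \right)} = b \left(6 + d\right)$ ($H{\left(d,b \right)} = \left(6 + d\right) b = b \left(6 + d\right)$)
$\left(H{\left(2,5 \right)} + B\right)^{2} = \left(5 \left(6 + 2\right) + 117\right)^{2} = \left(5 \cdot 8 + 117\right)^{2} = \left(40 + 117\right)^{2} = 157^{2} = 24649$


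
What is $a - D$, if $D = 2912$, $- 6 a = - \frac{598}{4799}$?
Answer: $- \frac{41923765}{14397} \approx -2912.0$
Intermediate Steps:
$a = \frac{299}{14397}$ ($a = - \frac{\left(-598\right) \frac{1}{4799}}{6} = \left(- \frac{1}{6}\right) \left(- \frac{598}{4799}\right) = \frac{299}{14397} \approx 0.020768$)
$a - D = \frac{299}{14397} - 2912 = - \frac{41923765}{14397}$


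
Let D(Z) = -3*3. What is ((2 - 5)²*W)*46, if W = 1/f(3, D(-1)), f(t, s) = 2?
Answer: 207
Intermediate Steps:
D(Z) = -9
W = ½ (W = 1/2 = ½ ≈ 0.50000)
((2 - 5)²*W)*46 = ((2 - 5)²*(½))*46 = ((-3)²*(½))*46 = (9*(½))*46 = (9/2)*46 = 207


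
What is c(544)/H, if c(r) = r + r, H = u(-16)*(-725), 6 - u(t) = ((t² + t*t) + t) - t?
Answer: 544/183425 ≈ 0.0029658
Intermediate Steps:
u(t) = 6 - 2*t² (u(t) = 6 - (((t² + t*t) + t) - t) = 6 - (((t² + t²) + t) - t) = 6 - ((2*t² + t) - t) = 6 - ((t + 2*t²) - t) = 6 - 2*t²)
H = 366850 (H = (6 - 2*(-16)²)*(-725) = (6 - 2*256)*(-725) = (6 - 512)*(-725) = -506*(-725) = 366850)
c(r) = 2*r
c(544)/H = (2*544)/366850 = 1088*(1/366850) = 544/183425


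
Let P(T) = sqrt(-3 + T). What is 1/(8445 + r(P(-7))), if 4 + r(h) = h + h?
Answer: 8441/71250521 - 2*I*sqrt(10)/71250521 ≈ 0.00011847 - 8.8765e-8*I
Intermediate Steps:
r(h) = -4 + 2*h (r(h) = -4 + (h + h) = -4 + 2*h)
1/(8445 + r(P(-7))) = 1/(8445 + (-4 + 2*sqrt(-3 - 7))) = 1/(8445 + (-4 + 2*sqrt(-10))) = 1/(8445 + (-4 + 2*(I*sqrt(10)))) = 1/(8445 + (-4 + 2*I*sqrt(10))) = 1/(8441 + 2*I*sqrt(10))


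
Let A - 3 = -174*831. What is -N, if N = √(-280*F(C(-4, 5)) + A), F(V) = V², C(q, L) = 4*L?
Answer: -I*√256591 ≈ -506.55*I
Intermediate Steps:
A = -144591 (A = 3 - 174*831 = 3 - 144594 = -144591)
N = I*√256591 (N = √(-280*(4*5)² - 144591) = √(-280*20² - 144591) = √(-280*400 - 144591) = √(-112000 - 144591) = √(-256591) = I*√256591 ≈ 506.55*I)
-N = -I*√256591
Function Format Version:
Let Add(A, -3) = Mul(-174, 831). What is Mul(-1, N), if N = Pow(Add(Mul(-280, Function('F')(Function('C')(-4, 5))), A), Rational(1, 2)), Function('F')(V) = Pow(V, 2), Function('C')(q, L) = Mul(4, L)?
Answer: Mul(-1, I, Pow(256591, Rational(1, 2))) ≈ Mul(-506.55, I)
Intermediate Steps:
A = -144591 (A = Add(3, Mul(-174, 831)) = Add(3, -144594) = -144591)
N = Mul(I, Pow(256591, Rational(1, 2))) (N = Pow(Add(Mul(-280, Pow(Mul(4, 5), 2)), -144591), Rational(1, 2)) = Pow(Add(Mul(-280, Pow(20, 2)), -144591), Rational(1, 2)) = Pow(Add(Mul(-280, 400), -144591), Rational(1, 2)) = Pow(Add(-112000, -144591), Rational(1, 2)) = Pow(-256591, Rational(1, 2)) = Mul(I, Pow(256591, Rational(1, 2))) ≈ Mul(506.55, I))
Mul(-1, N) = Mul(-1, Mul(I, Pow(256591, Rational(1, 2)))) = Mul(-1, I, Pow(256591, Rational(1, 2)))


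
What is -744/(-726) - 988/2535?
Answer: 14984/23595 ≈ 0.63505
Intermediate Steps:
-744/(-726) - 988/2535 = -744*(-1/726) - 988*1/2535 = 124/121 - 76/195 = 14984/23595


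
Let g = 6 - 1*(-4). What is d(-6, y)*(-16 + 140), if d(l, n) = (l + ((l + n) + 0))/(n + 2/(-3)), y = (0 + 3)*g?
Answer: 837/11 ≈ 76.091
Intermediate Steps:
g = 10 (g = 6 + 4 = 10)
y = 30 (y = (0 + 3)*10 = 3*10 = 30)
d(l, n) = (n + 2*l)/(-⅔ + n) (d(l, n) = (l + (l + n))/(n + 2*(-⅓)) = (n + 2*l)/(n - ⅔) = (n + 2*l)/(-⅔ + n))
d(-6, y)*(-16 + 140) = (3*(30 + 2*(-6))/(-2 + 3*30))*(-16 + 140) = (3*(30 - 12)/(-2 + 90))*124 = (3*18/88)*124 = (3*(1/88)*18)*124 = (27/44)*124 = 837/11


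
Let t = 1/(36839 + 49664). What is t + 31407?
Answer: 2716799722/86503 ≈ 31407.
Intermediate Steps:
t = 1/86503 ≈ 1.1560e-5
t + 31407 = 1/86503 + 31407 = 2716799722/86503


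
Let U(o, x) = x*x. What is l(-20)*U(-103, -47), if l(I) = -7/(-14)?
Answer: 2209/2 ≈ 1104.5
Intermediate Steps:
U(o, x) = x**2
l(I) = 1/2 (l(I) = -7*(-1/14) = 1/2)
l(-20)*U(-103, -47) = (1/2)*(-47)**2 = (1/2)*2209 = 2209/2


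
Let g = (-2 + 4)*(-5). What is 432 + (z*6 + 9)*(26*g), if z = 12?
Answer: -20628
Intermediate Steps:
g = -10 (g = 2*(-5) = -10)
432 + (z*6 + 9)*(26*g) = 432 + (12*6 + 9)*(26*(-10)) = 432 + (72 + 9)*(-260) = 432 + 81*(-260) = 432 - 21060 = -20628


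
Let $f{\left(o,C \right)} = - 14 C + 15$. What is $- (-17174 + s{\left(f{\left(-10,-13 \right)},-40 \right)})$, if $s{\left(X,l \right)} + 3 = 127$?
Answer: $17050$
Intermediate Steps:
$f{\left(o,C \right)} = 15 - 14 C$
$s{\left(X,l \right)} = 124$ ($s{\left(X,l \right)} = -3 + 127 = 124$)
$- (-17174 + s{\left(f{\left(-10,-13 \right)},-40 \right)}) = - (-17174 + 124) = \left(-1\right) \left(-17050\right) = 17050$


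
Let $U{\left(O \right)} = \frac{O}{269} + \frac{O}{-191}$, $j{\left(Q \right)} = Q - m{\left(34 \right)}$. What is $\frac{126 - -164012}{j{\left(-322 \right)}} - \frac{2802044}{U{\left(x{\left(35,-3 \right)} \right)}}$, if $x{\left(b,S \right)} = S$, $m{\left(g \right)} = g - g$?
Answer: $- \frac{11589290205491}{18837} \approx -6.1524 \cdot 10^{8}$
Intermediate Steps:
$m{\left(g \right)} = 0$
$j{\left(Q \right)} = Q$ ($j{\left(Q \right)} = Q - 0 = Q + 0 = Q$)
$U{\left(O \right)} = - \frac{78 O}{51379}$ ($U{\left(O \right)} = O \frac{1}{269} + O \left(- \frac{1}{191}\right) = \frac{O}{269} - \frac{O}{191} = - \frac{78 O}{51379}$)
$\frac{126 - -164012}{j{\left(-322 \right)}} - \frac{2802044}{U{\left(x{\left(35,-3 \right)} \right)}} = \frac{126 - -164012}{-322} - \frac{2802044}{\left(- \frac{78}{51379}\right) \left(-3\right)} = \left(126 + 164012\right) \left(- \frac{1}{322}\right) - \frac{2802044}{\frac{234}{51379}} = 164138 \left(- \frac{1}{322}\right) - \frac{71983109338}{117} = - \frac{82069}{161} - \frac{71983109338}{117} = - \frac{11589290205491}{18837}$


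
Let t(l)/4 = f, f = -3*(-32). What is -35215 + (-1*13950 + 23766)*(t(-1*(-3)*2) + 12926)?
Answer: 130615745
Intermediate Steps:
f = 96
t(l) = 384 (t(l) = 4*96 = 384)
-35215 + (-1*13950 + 23766)*(t(-1*(-3)*2) + 12926) = -35215 + (-1*13950 + 23766)*(384 + 12926) = -35215 + (-13950 + 23766)*13310 = -35215 + 9816*13310 = -35215 + 130650960 = 130615745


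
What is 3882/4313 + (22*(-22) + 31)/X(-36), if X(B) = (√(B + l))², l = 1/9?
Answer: 991473/73321 ≈ 13.522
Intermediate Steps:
l = ⅑ ≈ 0.11111
X(B) = ⅑ + B (X(B) = (√(B + ⅑))² = (√(⅑ + B))² = ⅑ + B)
3882/4313 + (22*(-22) + 31)/X(-36) = 3882/4313 + (22*(-22) + 31)/(⅑ - 36) = 3882*(1/4313) + (-484 + 31)/(-323/9) = 3882/4313 - 453*(-9/323) = 3882/4313 + 4077/323 = 991473/73321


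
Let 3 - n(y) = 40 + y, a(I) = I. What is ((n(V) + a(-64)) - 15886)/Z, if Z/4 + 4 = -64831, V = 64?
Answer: 16051/259340 ≈ 0.061892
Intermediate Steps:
Z = -259340 (Z = -16 + 4*(-64831) = -16 - 259324 = -259340)
n(y) = -37 - y (n(y) = 3 - (40 + y) = 3 + (-40 - y) = -37 - y)
((n(V) + a(-64)) - 15886)/Z = (((-37 - 1*64) - 64) - 15886)/(-259340) = (((-37 - 64) - 64) - 15886)*(-1/259340) = ((-101 - 64) - 15886)*(-1/259340) = (-165 - 15886)*(-1/259340) = -16051*(-1/259340) = 16051/259340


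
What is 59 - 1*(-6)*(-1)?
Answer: 53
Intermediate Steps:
59 - 1*(-6)*(-1) = 59 + 6*(-1) = 59 - 6 = 53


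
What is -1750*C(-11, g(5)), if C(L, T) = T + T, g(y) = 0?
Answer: 0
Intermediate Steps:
C(L, T) = 2*T
-1750*C(-11, g(5)) = -3500*0 = -1750*0 = 0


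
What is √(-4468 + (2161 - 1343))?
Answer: 5*I*√146 ≈ 60.415*I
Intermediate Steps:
√(-4468 + (2161 - 1343)) = √(-4468 + 818) = √(-3650) = 5*I*√146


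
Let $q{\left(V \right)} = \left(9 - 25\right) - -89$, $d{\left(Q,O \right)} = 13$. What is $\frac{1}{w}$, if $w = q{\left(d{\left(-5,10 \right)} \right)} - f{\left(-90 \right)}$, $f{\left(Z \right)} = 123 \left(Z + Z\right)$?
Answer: $\frac{1}{22213} \approx 4.5019 \cdot 10^{-5}$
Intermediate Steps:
$q{\left(V \right)} = 73$ ($q{\left(V \right)} = \left(9 - 25\right) + 89 = -16 + 89 = 73$)
$f{\left(Z \right)} = 246 Z$ ($f{\left(Z \right)} = 123 \cdot 2 Z = 246 Z$)
$w = 22213$ ($w = 73 - 246 \left(-90\right) = 73 - -22140 = 73 + 22140 = 22213$)
$\frac{1}{w} = \frac{1}{22213}$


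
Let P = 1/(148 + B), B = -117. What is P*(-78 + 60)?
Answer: -18/31 ≈ -0.58065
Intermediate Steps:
P = 1/31 (P = 1/(148 - 117) = 1/31 ≈ 0.032258)
P*(-78 + 60) = (-78 + 60)/31 = (1/31)*(-18) = -18/31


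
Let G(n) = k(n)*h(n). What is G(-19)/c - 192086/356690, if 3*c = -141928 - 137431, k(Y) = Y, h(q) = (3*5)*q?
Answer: -29727690962/49822280855 ≈ -0.59667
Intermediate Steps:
h(q) = 15*q
G(n) = 15*n² (G(n) = n*(15*n) = 15*n²)
c = -279359/3 (c = (-141928 - 137431)/3 = (⅓)*(-279359) = -279359/3 ≈ -93120.)
G(-19)/c - 192086/356690 = (15*(-19)²)/(-279359/3) - 192086/356690 = (15*361)*(-3/279359) - 192086*1/356690 = 5415*(-3/279359) - 96043/178345 = -16245/279359 - 96043/178345 = -29727690962/49822280855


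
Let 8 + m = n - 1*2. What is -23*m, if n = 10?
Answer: 0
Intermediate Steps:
m = 0 (m = -8 + (10 - 1*2) = -8 + (10 - 2) = -8 + 8 = 0)
-23*m = -23*0 = 0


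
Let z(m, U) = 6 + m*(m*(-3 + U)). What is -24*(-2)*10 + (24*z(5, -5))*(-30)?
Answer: 140160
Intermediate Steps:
z(m, U) = 6 + m²*(-3 + U)
-24*(-2)*10 + (24*z(5, -5))*(-30) = -24*(-2)*10 + (24*(6 - 3*5² - 5*5²))*(-30) = 48*10 + (24*(6 - 3*25 - 5*25))*(-30) = 480 + (24*(6 - 75 - 125))*(-30) = 480 + (24*(-194))*(-30) = 480 - 4656*(-30) = 480 + 139680 = 140160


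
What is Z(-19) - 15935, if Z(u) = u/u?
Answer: -15934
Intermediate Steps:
Z(u) = 1
Z(-19) - 15935 = 1 - 15935 = -15934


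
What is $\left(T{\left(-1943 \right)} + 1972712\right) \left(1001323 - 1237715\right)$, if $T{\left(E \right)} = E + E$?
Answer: $-465414715792$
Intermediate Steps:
$T{\left(E \right)} = 2 E$
$\left(T{\left(-1943 \right)} + 1972712\right) \left(1001323 - 1237715\right) = \left(2 \left(-1943\right) + 1972712\right) \left(1001323 - 1237715\right) = \left(-3886 + 1972712\right) \left(-236392\right) = 1968826 \left(-236392\right) = -465414715792$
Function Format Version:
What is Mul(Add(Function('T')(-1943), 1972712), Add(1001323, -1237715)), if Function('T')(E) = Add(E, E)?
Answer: -465414715792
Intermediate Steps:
Function('T')(E) = Mul(2, E)
Mul(Add(Function('T')(-1943), 1972712), Add(1001323, -1237715)) = Mul(Add(Mul(2, -1943), 1972712), Add(1001323, -1237715)) = Mul(Add(-3886, 1972712), -236392) = Mul(1968826, -236392) = -465414715792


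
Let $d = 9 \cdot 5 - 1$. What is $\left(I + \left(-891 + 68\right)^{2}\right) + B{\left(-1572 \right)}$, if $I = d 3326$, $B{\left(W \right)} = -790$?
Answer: $822883$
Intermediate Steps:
$d = 44$ ($d = 45 - 1 = 44$)
$I = 146344$ ($I = 44 \cdot 3326 = 146344$)
$\left(I + \left(-891 + 68\right)^{2}\right) + B{\left(-1572 \right)} = \left(146344 + \left(-891 + 68\right)^{2}\right) - 790 = \left(146344 + \left(-823\right)^{2}\right) - 790 = \left(146344 + 677329\right) - 790 = 823673 - 790 = 822883$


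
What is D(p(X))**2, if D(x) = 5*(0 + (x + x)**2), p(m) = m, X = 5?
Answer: 250000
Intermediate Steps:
D(x) = 20*x**2 (D(x) = 5*(0 + (2*x)**2) = 5*(0 + 4*x**2) = 5*(4*x**2) = 20*x**2)
D(p(X))**2 = (20*5**2)**2 = (20*25)**2 = 500**2 = 250000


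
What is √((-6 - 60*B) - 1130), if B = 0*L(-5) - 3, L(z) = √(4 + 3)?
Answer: 2*I*√239 ≈ 30.919*I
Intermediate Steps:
L(z) = √7
B = -3 (B = 0*√7 - 3 = 0 - 3 = -3)
√((-6 - 60*B) - 1130) = √((-6 - 60*(-3)) - 1130) = √((-6 + 180) - 1130) = √(174 - 1130) = √(-956) = 2*I*√239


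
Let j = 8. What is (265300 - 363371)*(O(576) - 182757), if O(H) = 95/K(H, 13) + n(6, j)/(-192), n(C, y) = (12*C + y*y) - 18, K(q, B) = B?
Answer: 22367286673193/1248 ≈ 1.7922e+10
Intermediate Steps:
n(C, y) = -18 + y² + 12*C (n(C, y) = (12*C + y²) - 18 = (y² + 12*C) - 18 = -18 + y² + 12*C)
O(H) = 8353/1248 (O(H) = 95/13 + (-18 + 8² + 12*6)/(-192) = 95*(1/13) + (-18 + 64 + 72)*(-1/192) = 95/13 + 118*(-1/192) = 95/13 - 59/96 = 8353/1248)
(265300 - 363371)*(O(576) - 182757) = (265300 - 363371)*(8353/1248 - 182757) = -98071*(-228072383/1248) = 22367286673193/1248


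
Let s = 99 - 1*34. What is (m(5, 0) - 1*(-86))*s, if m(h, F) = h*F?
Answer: 5590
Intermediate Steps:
s = 65 (s = 99 - 34 = 65)
m(h, F) = F*h
(m(5, 0) - 1*(-86))*s = (0*5 - 1*(-86))*65 = (0 + 86)*65 = 86*65 = 5590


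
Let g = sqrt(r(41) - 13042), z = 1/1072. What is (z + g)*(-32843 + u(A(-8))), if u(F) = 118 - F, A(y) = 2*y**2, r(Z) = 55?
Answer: -32853/1072 - 98559*I*sqrt(1443) ≈ -30.646 - 3.7439e+6*I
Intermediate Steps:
z = 1/1072 ≈ 0.00093284
g = 3*I*sqrt(1443) (g = sqrt(55 - 13042) = sqrt(-12987) = 3*I*sqrt(1443) ≈ 113.96*I)
(z + g)*(-32843 + u(A(-8))) = (1/1072 + 3*I*sqrt(1443))*(-32843 + (118 - 2*(-8)**2)) = (1/1072 + 3*I*sqrt(1443))*(-32843 + (118 - 2*64)) = (1/1072 + 3*I*sqrt(1443))*(-32843 + (118 - 1*128)) = (1/1072 + 3*I*sqrt(1443))*(-32843 + (118 - 128)) = (1/1072 + 3*I*sqrt(1443))*(-32843 - 10) = (1/1072 + 3*I*sqrt(1443))*(-32853) = -32853/1072 - 98559*I*sqrt(1443)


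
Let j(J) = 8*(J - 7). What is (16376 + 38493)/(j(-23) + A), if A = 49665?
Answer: 54869/49425 ≈ 1.1101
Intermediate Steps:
j(J) = -56 + 8*J (j(J) = 8*(-7 + J) = -56 + 8*J)
(16376 + 38493)/(j(-23) + A) = (16376 + 38493)/((-56 + 8*(-23)) + 49665) = 54869/((-56 - 184) + 49665) = 54869/(-240 + 49665) = 54869/49425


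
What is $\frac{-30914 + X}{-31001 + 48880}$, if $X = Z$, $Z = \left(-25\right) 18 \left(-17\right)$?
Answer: $- \frac{23264}{17879} \approx -1.3012$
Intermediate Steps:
$Z = 7650$ ($Z = \left(-450\right) \left(-17\right) = 7650$)
$X = 7650$
$\frac{-30914 + X}{-31001 + 48880} = \frac{-30914 + 7650}{-31001 + 48880} = - \frac{23264}{17879}$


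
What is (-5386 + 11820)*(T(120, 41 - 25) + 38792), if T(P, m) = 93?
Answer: 250186090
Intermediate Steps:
(-5386 + 11820)*(T(120, 41 - 25) + 38792) = (-5386 + 11820)*(93 + 38792) = 6434*38885 = 250186090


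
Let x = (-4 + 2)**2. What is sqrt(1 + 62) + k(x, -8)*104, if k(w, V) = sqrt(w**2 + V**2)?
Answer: 3*sqrt(7) + 416*sqrt(5) ≈ 938.14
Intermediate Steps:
x = 4 (x = (-2)**2 = 4)
k(w, V) = sqrt(V**2 + w**2)
sqrt(1 + 62) + k(x, -8)*104 = sqrt(1 + 62) + sqrt((-8)**2 + 4**2)*104 = sqrt(63) + sqrt(64 + 16)*104 = 3*sqrt(7) + sqrt(80)*104 = 3*sqrt(7) + (4*sqrt(5))*104 = 3*sqrt(7) + 416*sqrt(5)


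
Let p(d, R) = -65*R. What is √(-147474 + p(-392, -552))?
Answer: I*√111594 ≈ 334.06*I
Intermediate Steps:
√(-147474 + p(-392, -552)) = √(-147474 - 65*(-552)) = √(-147474 + 35880) = √(-111594) = I*√111594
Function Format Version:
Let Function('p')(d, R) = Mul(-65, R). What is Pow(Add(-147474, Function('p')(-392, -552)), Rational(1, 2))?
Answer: Mul(I, Pow(111594, Rational(1, 2))) ≈ Mul(334.06, I)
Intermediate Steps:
Pow(Add(-147474, Function('p')(-392, -552)), Rational(1, 2)) = Pow(Add(-147474, Mul(-65, -552)), Rational(1, 2)) = Pow(Add(-147474, 35880), Rational(1, 2)) = Pow(-111594, Rational(1, 2)) = Mul(I, Pow(111594, Rational(1, 2)))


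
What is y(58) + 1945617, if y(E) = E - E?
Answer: 1945617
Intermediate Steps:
y(E) = 0
y(58) + 1945617 = 0 + 1945617 = 1945617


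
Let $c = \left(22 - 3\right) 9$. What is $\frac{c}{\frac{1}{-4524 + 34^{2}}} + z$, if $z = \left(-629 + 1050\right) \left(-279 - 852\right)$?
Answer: $-1052079$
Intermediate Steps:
$c = 171$ ($c = 19 \cdot 9 = 171$)
$z = -476151$ ($z = 421 \left(-279 - 852\right) = 421 \left(-1131\right) = -476151$)
$\frac{c}{\frac{1}{-4524 + 34^{2}}} + z = \frac{171}{\frac{1}{-4524 + 34^{2}}} - 476151 = \frac{171}{\frac{1}{-4524 + 1156}} - 476151 = \frac{171}{\frac{1}{-3368}} - 476151 = \frac{171}{- \frac{1}{3368}} - 476151 = 171 \left(-3368\right) - 476151 = -575928 - 476151 = -1052079$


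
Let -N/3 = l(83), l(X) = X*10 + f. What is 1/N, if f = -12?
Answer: -1/2454 ≈ -0.00040750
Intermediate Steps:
l(X) = -12 + 10*X (l(X) = X*10 - 12 = 10*X - 12 = -12 + 10*X)
N = -2454 (N = -3*(-12 + 10*83) = -3*(-12 + 830) = -3*818 = -2454)
1/N = 1/(-2454) = -1/2454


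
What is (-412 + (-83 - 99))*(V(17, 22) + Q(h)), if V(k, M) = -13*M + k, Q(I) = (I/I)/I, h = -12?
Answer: 319671/2 ≈ 1.5984e+5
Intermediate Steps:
Q(I) = 1/I
V(k, M) = k - 13*M
(-412 + (-83 - 99))*(V(17, 22) + Q(h)) = (-412 + (-83 - 99))*((17 - 13*22) + 1/(-12)) = (-412 - 182)*((17 - 286) - 1/12) = -594*(-269 - 1/12) = -594*(-3229/12) = 319671/2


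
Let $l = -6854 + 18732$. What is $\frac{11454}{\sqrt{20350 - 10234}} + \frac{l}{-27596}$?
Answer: $- \frac{5939}{13798} + \frac{1909 \sqrt{281}}{281} \approx 113.45$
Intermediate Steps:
$l = 11878$
$\frac{11454}{\sqrt{20350 - 10234}} + \frac{l}{-27596} = \frac{11454}{\sqrt{20350 - 10234}} + \frac{11878}{-27596} = \frac{11454}{\sqrt{10116}} + 11878 \left(- \frac{1}{27596}\right) = \frac{11454}{6 \sqrt{281}} - \frac{5939}{13798} = 11454 \frac{\sqrt{281}}{1686} - \frac{5939}{13798} = \frac{1909 \sqrt{281}}{281} - \frac{5939}{13798} = - \frac{5939}{13798} + \frac{1909 \sqrt{281}}{281}$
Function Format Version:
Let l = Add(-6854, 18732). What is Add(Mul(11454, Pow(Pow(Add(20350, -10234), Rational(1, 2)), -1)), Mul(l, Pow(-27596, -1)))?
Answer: Add(Rational(-5939, 13798), Mul(Rational(1909, 281), Pow(281, Rational(1, 2)))) ≈ 113.45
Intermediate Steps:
l = 11878
Add(Mul(11454, Pow(Pow(Add(20350, -10234), Rational(1, 2)), -1)), Mul(l, Pow(-27596, -1))) = Add(Mul(11454, Pow(Pow(Add(20350, -10234), Rational(1, 2)), -1)), Mul(11878, Pow(-27596, -1))) = Add(Mul(11454, Pow(Pow(10116, Rational(1, 2)), -1)), Mul(11878, Rational(-1, 27596))) = Add(Mul(11454, Pow(Mul(6, Pow(281, Rational(1, 2))), -1)), Rational(-5939, 13798)) = Add(Mul(11454, Mul(Rational(1, 1686), Pow(281, Rational(1, 2)))), Rational(-5939, 13798)) = Add(Mul(Rational(1909, 281), Pow(281, Rational(1, 2))), Rational(-5939, 13798)) = Add(Rational(-5939, 13798), Mul(Rational(1909, 281), Pow(281, Rational(1, 2))))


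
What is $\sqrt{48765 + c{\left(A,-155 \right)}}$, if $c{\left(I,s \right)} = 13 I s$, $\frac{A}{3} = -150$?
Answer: $\sqrt{955515} \approx 977.5$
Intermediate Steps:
$A = -450$ ($A = 3 \left(-150\right) = -450$)
$c{\left(I,s \right)} = 13 I s$
$\sqrt{48765 + c{\left(A,-155 \right)}} = \sqrt{48765 + 13 \left(-450\right) \left(-155\right)} = \sqrt{48765 + 906750} = \sqrt{955515}$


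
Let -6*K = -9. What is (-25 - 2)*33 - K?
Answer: -1785/2 ≈ -892.50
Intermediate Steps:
K = 3/2 (K = -1/6*(-9) = 3/2 ≈ 1.5000)
(-25 - 2)*33 - K = (-25 - 2)*33 - 1*3/2 = -27*33 - 3/2 = -891 - 3/2 = -1785/2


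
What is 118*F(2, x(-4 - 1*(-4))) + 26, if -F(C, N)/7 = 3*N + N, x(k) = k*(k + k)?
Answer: 26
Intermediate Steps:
x(k) = 2*k**2 (x(k) = k*(2*k) = 2*k**2)
F(C, N) = -28*N (F(C, N) = -7*(3*N + N) = -28*N)
118*F(2, x(-4 - 1*(-4))) + 26 = 118*(-56*(-4 - 1*(-4))**2) + 26 = 118*(-56*(-4 + 4)**2) + 26 = 118*(-56*0**2) + 26 = 118*(-56*0) + 26 = 118*(-28*0) + 26 = 118*0 + 26 = 0 + 26 = 26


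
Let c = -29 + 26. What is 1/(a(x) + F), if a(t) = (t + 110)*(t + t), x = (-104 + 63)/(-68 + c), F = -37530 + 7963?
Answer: -5041/148403465 ≈ -3.3968e-5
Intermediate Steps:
F = -29567
c = -3
x = 41/71 (x = (-104 + 63)/(-68 - 3) = -41/(-71) = -41*(-1/71) = 41/71 ≈ 0.57747)
a(t) = 2*t*(110 + t) (a(t) = (110 + t)*(2*t) = 2*t*(110 + t))
1/(a(x) + F) = 1/(2*(41/71)*(110 + 41/71) - 29567) = 1/(2*(41/71)*(7851/71) - 29567) = 1/(643782/5041 - 29567) = 1/(-148403465/5041) = -5041/148403465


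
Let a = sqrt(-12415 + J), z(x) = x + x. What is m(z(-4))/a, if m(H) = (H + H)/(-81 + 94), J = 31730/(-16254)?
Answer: 24*I*sqrt(91124050710)/655931705 ≈ 0.011045*I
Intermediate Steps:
J = -15865/8127 (J = 31730*(-1/16254) = -15865/8127 ≈ -1.9521)
z(x) = 2*x
m(H) = 2*H/13 (m(H) = (2*H)/13 = (2*H)*(1/13) = 2*H/13)
a = I*sqrt(91124050710)/2709 (a = sqrt(-12415 - 15865/8127) = sqrt(-100912570/8127) = I*sqrt(91124050710)/2709 ≈ 111.43*I)
m(z(-4))/a = (2*(2*(-4))/13)/((I*sqrt(91124050710)/2709)) = ((2/13)*(-8))*(-3*I*sqrt(91124050710)/100912570) = -(-24)*I*sqrt(91124050710)/655931705 = 24*I*sqrt(91124050710)/655931705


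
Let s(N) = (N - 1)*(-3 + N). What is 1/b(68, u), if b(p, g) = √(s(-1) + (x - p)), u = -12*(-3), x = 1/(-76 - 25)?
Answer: -I*√612161/6061 ≈ -0.12909*I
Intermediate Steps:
x = -1/101 (x = 1/(-101) = -1/101 ≈ -0.0099010)
s(N) = (-1 + N)*(-3 + N)
u = 36
b(p, g) = √(807/101 - p) (b(p, g) = √((3 + (-1)² - 4*(-1)) + (-1/101 - p)) = √((3 + 1 + 4) + (-1/101 - p)) = √(8 + (-1/101 - p)) = √(807/101 - p))
1/b(68, u) = 1/(√(81507 - 10201*68)/101) = 1/(√(81507 - 693668)/101) = 1/(√(-612161)/101) = 1/((I*√612161)/101) = 1/(I*√612161/101) = -I*√612161/6061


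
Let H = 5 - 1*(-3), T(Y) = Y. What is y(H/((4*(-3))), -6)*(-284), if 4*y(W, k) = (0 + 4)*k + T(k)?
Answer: 2130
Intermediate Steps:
H = 8 (H = 5 + 3 = 8)
y(W, k) = 5*k/4 (y(W, k) = ((0 + 4)*k + k)/4 = (4*k + k)/4 = (5*k)/4 = 5*k/4)
y(H/((4*(-3))), -6)*(-284) = ((5/4)*(-6))*(-284) = -15/2*(-284) = 2130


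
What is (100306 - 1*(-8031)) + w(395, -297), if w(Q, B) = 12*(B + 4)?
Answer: 104821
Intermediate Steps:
w(Q, B) = 48 + 12*B (w(Q, B) = 12*(4 + B) = 48 + 12*B)
(100306 - 1*(-8031)) + w(395, -297) = (100306 - 1*(-8031)) + (48 + 12*(-297)) = (100306 + 8031) + (48 - 3564) = 108337 - 3516 = 104821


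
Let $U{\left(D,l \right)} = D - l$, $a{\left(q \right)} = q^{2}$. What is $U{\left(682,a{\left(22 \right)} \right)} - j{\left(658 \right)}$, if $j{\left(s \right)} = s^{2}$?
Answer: $-432766$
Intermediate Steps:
$U{\left(682,a{\left(22 \right)} \right)} - j{\left(658 \right)} = \left(682 - 22^{2}\right) - 658^{2} = \left(682 - 484\right) - 432964 = 198 - 432964 = -432766$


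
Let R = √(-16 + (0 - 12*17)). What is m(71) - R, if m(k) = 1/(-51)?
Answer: -1/51 - 2*I*√55 ≈ -0.019608 - 14.832*I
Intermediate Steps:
R = 2*I*√55 (R = √(-16 + (0 - 204)) = √(-16 - 204) = √(-220) = 2*I*√55 ≈ 14.832*I)
m(k) = -1/51
m(71) - R = -1/51 - 2*I*√55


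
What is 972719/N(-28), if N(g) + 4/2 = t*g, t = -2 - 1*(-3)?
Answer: -972719/30 ≈ -32424.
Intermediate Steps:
t = 1 (t = -2 + 3 = 1)
N(g) = -2 + g (N(g) = -2 + 1*g = -2 + g)
972719/N(-28) = 972719/(-2 - 28) = 972719/(-30) = 972719*(-1/30) = -972719/30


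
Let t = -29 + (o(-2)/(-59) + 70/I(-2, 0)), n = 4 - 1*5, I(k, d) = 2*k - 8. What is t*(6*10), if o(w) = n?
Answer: -123250/59 ≈ -2089.0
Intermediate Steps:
I(k, d) = -8 + 2*k
n = -1 (n = 4 - 5 = -1)
o(w) = -1
t = -12325/354 (t = -29 + (-1/(-59) + 70/(-8 + 2*(-2))) = -29 + (-1*(-1/59) + 70/(-8 - 4)) = -29 + (1/59 + 70/(-12)) = -29 + (1/59 + 70*(-1/12)) = -29 + (1/59 - 35/6) = -29 - 2059/354 = -12325/354 ≈ -34.816)
t*(6*10) = -12325*10/59 = -12325/354*60 = -123250/59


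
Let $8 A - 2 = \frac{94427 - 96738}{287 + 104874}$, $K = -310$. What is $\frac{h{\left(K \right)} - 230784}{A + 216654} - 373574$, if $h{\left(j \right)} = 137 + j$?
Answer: $- \frac{68091011137691978}{182268618363} \approx -3.7358 \cdot 10^{5}$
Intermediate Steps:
$A = \frac{208011}{841288}$ ($A = \frac{1}{4} + \frac{\left(94427 - 96738\right) \frac{1}{287 + 104874}}{8} = \frac{1}{4} + \frac{\left(-2311\right) \frac{1}{105161}}{8} = \frac{1}{4} + \frac{1}{8} \left(- \frac{2311}{105161}\right) = \frac{1}{4} - \frac{2311}{841288} = \frac{208011}{841288} \approx 0.24725$)
$\frac{h{\left(K \right)} - 230784}{A + 216654} - 373574 = \frac{\left(137 - 310\right) - 230784}{\frac{208011}{841288} + 216654} - 373574 = \frac{-173 - 230784}{\frac{182268618363}{841288}} - 373574 = \left(-230957\right) \frac{841288}{182268618363} - 373574 = - \frac{194301352616}{182268618363} - 373574 = - \frac{68091011137691978}{182268618363}$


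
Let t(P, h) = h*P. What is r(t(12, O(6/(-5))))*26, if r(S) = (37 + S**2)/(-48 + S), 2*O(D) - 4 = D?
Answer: -7981/30 ≈ -266.03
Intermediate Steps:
O(D) = 2 + D/2
t(P, h) = P*h
r(S) = (37 + S**2)/(-48 + S)
r(t(12, O(6/(-5))))*26 = ((37 + (12*(2 + (6/(-5))/2))**2)/(-48 + 12*(2 + (6/(-5))/2)))*26 = ((37 + (12*(2 + (6*(-1/5))/2))**2)/(-48 + 12*(2 + (6*(-1/5))/2)))*26 = ((37 + (12*(2 + (1/2)*(-6/5)))**2)/(-48 + 12*(2 + (1/2)*(-6/5))))*26 = ((37 + (12*(2 - 3/5))**2)/(-48 + 12*(2 - 3/5)))*26 = ((37 + (12*(7/5))**2)/(-48 + 12*(7/5)))*26 = ((37 + (84/5)**2)/(-48 + 84/5))*26 = ((37 + 7056/25)/(-156/5))*26 = -5/156*7981/25*26 = -7981/780*26 = -7981/30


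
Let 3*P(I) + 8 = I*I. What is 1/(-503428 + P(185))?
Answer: -3/1476067 ≈ -2.0324e-6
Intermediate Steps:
P(I) = -8/3 + I²/3 (P(I) = -8/3 + (I*I)/3 = -8/3 + I²/3)
1/(-503428 + P(185)) = 1/(-503428 + (-8/3 + (⅓)*185²)) = 1/(-503428 + (-8/3 + (⅓)*34225)) = 1/(-503428 + (-8/3 + 34225/3)) = 1/(-503428 + 34217/3) = 1/(-1476067/3) = -3/1476067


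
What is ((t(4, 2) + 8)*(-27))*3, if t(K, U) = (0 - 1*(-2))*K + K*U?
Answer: -1944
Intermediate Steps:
t(K, U) = 2*K + K*U (t(K, U) = (0 + 2)*K + K*U = 2*K + K*U)
((t(4, 2) + 8)*(-27))*3 = ((4*(2 + 2) + 8)*(-27))*3 = ((4*4 + 8)*(-27))*3 = ((16 + 8)*(-27))*3 = (24*(-27))*3 = -648*3 = -1944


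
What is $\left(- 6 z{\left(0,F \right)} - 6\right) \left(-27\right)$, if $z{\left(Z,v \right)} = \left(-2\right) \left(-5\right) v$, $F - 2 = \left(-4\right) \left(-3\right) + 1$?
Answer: $24462$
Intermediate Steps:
$F = 15$ ($F = 2 + \left(\left(-4\right) \left(-3\right) + 1\right) = 2 + \left(12 + 1\right) = 2 + 13 = 15$)
$z{\left(Z,v \right)} = 10 v$
$\left(- 6 z{\left(0,F \right)} - 6\right) \left(-27\right) = \left(- 6 \cdot 10 \cdot 15 - 6\right) \left(-27\right) = \left(\left(-6\right) 150 - 6\right) \left(-27\right) = \left(-900 - 6\right) \left(-27\right) = \left(-906\right) \left(-27\right) = 24462$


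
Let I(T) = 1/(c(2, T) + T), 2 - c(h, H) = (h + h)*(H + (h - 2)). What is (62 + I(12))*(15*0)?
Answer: 0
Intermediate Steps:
c(h, H) = 2 - 2*h*(-2 + H + h) (c(h, H) = 2 - (h + h)*(H + (h - 2)) = 2 - 2*h*(H + (-2 + h)) = 2 - 2*h*(-2 + H + h))
I(T) = 1/(2 - 3*T) (I(T) = 1/((2 - 2*2² + 4*2 - 2*T*2) + T) = 1/((2 - 2*4 + 8 - 4*T) + T) = 1/((2 - 8 + 8 - 4*T) + T) = 1/((2 - 4*T) + T) = 1/(2 - 3*T))
(62 + I(12))*(15*0) = (62 + 1/(2 - 3*12))*(15*0) = (62 + 1/(2 - 36))*0 = (62 + 1/(-34))*0 = (62 - 1/34)*0 = (2107/34)*0 = 0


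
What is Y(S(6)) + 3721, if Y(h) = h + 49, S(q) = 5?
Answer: 3775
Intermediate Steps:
Y(h) = 49 + h
Y(S(6)) + 3721 = (49 + 5) + 3721 = 54 + 3721 = 3775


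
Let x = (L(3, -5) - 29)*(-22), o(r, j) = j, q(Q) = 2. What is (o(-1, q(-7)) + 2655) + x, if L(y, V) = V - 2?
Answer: 3449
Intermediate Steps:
L(y, V) = -2 + V
x = 792 (x = ((-2 - 5) - 29)*(-22) = (-7 - 29)*(-22) = -36*(-22) = 792)
(o(-1, q(-7)) + 2655) + x = (2 + 2655) + 792 = 2657 + 792 = 3449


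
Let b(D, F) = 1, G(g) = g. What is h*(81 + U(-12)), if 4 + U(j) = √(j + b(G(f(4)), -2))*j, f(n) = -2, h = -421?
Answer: -32417 + 5052*I*√11 ≈ -32417.0 + 16756.0*I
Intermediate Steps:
U(j) = -4 + j*√(1 + j) (U(j) = -4 + √(j + 1)*j = -4 + √(1 + j)*j = -4 + j*√(1 + j))
h*(81 + U(-12)) = -421*(81 + (-4 - 12*√(1 - 12))) = -421*(81 + (-4 - 12*I*√11)) = -421*(77 - 12*I*√11) = -32417 + 5052*I*√11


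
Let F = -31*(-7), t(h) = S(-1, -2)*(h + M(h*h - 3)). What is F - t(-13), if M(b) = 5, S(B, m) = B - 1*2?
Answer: 193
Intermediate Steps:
S(B, m) = -2 + B (S(B, m) = B - 2 = -2 + B)
t(h) = -15 - 3*h (t(h) = (-2 - 1)*(h + 5) = -3*(5 + h) = -15 - 3*h)
F = 217
F - t(-13) = 217 - (-15 - 3*(-13)) = 217 - (-15 + 39) = 217 - 1*24 = 217 - 24 = 193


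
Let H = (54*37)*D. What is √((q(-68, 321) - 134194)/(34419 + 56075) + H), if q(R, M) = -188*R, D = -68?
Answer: 3*I*√30906210262879/45247 ≈ 368.6*I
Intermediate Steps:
H = -135864 (H = (54*37)*(-68) = 1998*(-68) = -135864)
√((q(-68, 321) - 134194)/(34419 + 56075) + H) = √((-188*(-68) - 134194)/(34419 + 56075) - 135864) = √((12784 - 134194)/90494 - 135864) = √(-121410*1/90494 - 135864) = √(-60705/45247 - 135864) = √(-6147499113/45247) = 3*I*√30906210262879/45247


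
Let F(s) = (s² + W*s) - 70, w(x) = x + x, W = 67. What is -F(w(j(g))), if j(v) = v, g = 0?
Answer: 70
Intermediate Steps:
w(x) = 2*x
F(s) = -70 + s² + 67*s (F(s) = (s² + 67*s) - 70 = -70 + s² + 67*s)
-F(w(j(g))) = -(-70 + (2*0)² + 67*(2*0)) = -(-70 + 0² + 67*0) = -(-70 + 0 + 0) = -1*(-70) = 70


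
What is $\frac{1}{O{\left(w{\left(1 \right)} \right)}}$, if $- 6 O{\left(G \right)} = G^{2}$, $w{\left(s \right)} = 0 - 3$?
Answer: $- \frac{2}{3} \approx -0.66667$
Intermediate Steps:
$w{\left(s \right)} = -3$ ($w{\left(s \right)} = 0 - 3 = -3$)
$O{\left(G \right)} = - \frac{G^{2}}{6}$
$\frac{1}{O{\left(w{\left(1 \right)} \right)}} = \frac{1}{\left(- \frac{1}{6}\right) \left(-3\right)^{2}} = \frac{1}{\left(- \frac{1}{6}\right) 9} = \frac{1}{- \frac{3}{2}} = - \frac{2}{3}$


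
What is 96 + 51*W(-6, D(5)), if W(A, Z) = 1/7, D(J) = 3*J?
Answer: 723/7 ≈ 103.29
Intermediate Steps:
W(A, Z) = ⅐
96 + 51*W(-6, D(5)) = 96 + 51*(⅐) = 96 + 51/7 = 723/7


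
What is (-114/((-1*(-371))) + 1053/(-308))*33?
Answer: -182475/1484 ≈ -122.96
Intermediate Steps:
(-114/((-1*(-371))) + 1053/(-308))*33 = (-114/371 + 1053*(-1/308))*33 = (-114*1/371 - 1053/308)*33 = (-114/371 - 1053/308)*33 = -60825/16324*33 = -182475/1484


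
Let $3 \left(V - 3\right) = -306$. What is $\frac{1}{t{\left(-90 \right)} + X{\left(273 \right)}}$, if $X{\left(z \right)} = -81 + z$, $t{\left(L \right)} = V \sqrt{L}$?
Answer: $\frac{32}{153159} + \frac{33 i \sqrt{10}}{102106} \approx 0.00020893 + 0.001022 i$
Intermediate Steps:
$V = -99$ ($V = 3 + \frac{1}{3} \left(-306\right) = 3 - 102 = -99$)
$t{\left(L \right)} = - 99 \sqrt{L}$
$\frac{1}{t{\left(-90 \right)} + X{\left(273 \right)}} = \frac{1}{- 99 \sqrt{-90} + \left(-81 + 273\right)} = \frac{1}{- 99 \cdot 3 i \sqrt{10} + 192} = \frac{1}{- 297 i \sqrt{10} + 192} = \frac{1}{192 - 297 i \sqrt{10}}$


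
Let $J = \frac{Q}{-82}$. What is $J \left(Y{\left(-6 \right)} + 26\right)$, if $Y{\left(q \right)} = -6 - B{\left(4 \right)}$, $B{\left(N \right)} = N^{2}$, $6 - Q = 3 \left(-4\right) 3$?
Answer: $- \frac{84}{41} \approx -2.0488$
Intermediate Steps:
$Q = 42$ ($Q = 6 - 3 \left(-4\right) 3 = 6 - \left(-12\right) 3 = 6 - -36 = 6 + 36 = 42$)
$J = - \frac{21}{41}$ ($J = \frac{42}{-82} = 42 \left(- \frac{1}{82}\right) = - \frac{21}{41} \approx -0.5122$)
$Y{\left(q \right)} = -22$ ($Y{\left(q \right)} = -6 - 4^{2} = -6 - 16 = -22$)
$J \left(Y{\left(-6 \right)} + 26\right) = - \frac{21 \left(-22 + 26\right)}{41} = \left(- \frac{21}{41}\right) 4 = - \frac{84}{41}$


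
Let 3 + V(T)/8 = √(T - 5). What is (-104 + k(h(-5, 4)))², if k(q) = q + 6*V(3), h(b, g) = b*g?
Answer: 67216 - 25728*I*√2 ≈ 67216.0 - 36385.0*I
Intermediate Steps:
V(T) = -24 + 8*√(-5 + T) (V(T) = -24 + 8*√(T - 5) = -24 + 8*√(-5 + T))
k(q) = -144 + q + 48*I*√2 (k(q) = q + 6*(-24 + 8*√(-5 + 3)) = q + 6*(-24 + 8*√(-2)) = q + 6*(-24 + 8*(I*√2)) = q + 6*(-24 + 8*I*√2) = q + (-144 + 48*I*√2) = -144 + q + 48*I*√2)
(-104 + k(h(-5, 4)))² = (-104 + (-144 - 5*4 + 48*I*√2))² = (-104 + (-144 - 20 + 48*I*√2))² = (-104 + (-164 + 48*I*√2))² = (-268 + 48*I*√2)²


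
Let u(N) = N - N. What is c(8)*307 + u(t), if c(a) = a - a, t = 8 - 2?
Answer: 0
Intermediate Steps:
t = 6
c(a) = 0
u(N) = 0
c(8)*307 + u(t) = 0*307 + 0 = 0 + 0 = 0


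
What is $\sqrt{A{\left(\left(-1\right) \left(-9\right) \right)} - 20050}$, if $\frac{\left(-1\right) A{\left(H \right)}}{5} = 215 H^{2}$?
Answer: $5 i \sqrt{4285} \approx 327.3 i$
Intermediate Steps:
$A{\left(H \right)} = - 1075 H^{2}$ ($A{\left(H \right)} = - 5 \cdot 215 H^{2} = - 1075 H^{2}$)
$\sqrt{A{\left(\left(-1\right) \left(-9\right) \right)} - 20050} = \sqrt{- 1075 \left(\left(-1\right) \left(-9\right)\right)^{2} - 20050} = \sqrt{- 1075 \cdot 9^{2} - 20050} = \sqrt{\left(-1075\right) 81 - 20050} = \sqrt{-87075 - 20050} = \sqrt{-107125} = 5 i \sqrt{4285}$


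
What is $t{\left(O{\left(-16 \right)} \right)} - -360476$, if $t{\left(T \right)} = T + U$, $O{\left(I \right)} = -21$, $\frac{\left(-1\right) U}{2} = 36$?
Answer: $360383$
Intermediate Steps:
$U = -72$ ($U = \left(-2\right) 36 = -72$)
$t{\left(T \right)} = -72 + T$ ($t{\left(T \right)} = T - 72 = -72 + T$)
$t{\left(O{\left(-16 \right)} \right)} - -360476 = \left(-72 - 21\right) - -360476 = -93 + 360476 = 360383$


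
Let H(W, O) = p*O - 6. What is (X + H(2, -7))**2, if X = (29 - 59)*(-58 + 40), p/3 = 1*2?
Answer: 242064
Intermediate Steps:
p = 6 (p = 3*(1*2) = 3*2 = 6)
X = 540 (X = -30*(-18) = 540)
H(W, O) = -6 + 6*O (H(W, O) = 6*O - 6 = -6 + 6*O)
(X + H(2, -7))**2 = (540 + (-6 + 6*(-7)))**2 = (540 + (-6 - 42))**2 = (540 - 48)**2 = 492**2 = 242064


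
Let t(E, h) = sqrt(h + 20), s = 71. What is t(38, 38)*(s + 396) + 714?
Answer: 714 + 467*sqrt(58) ≈ 4270.6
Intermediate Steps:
t(E, h) = sqrt(20 + h)
t(38, 38)*(s + 396) + 714 = sqrt(20 + 38)*(71 + 396) + 714 = sqrt(58)*467 + 714 = 467*sqrt(58) + 714 = 714 + 467*sqrt(58)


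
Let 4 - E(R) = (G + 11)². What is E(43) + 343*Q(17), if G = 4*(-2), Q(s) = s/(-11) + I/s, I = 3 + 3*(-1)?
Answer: -5886/11 ≈ -535.09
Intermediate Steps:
I = 0 (I = 3 - 3 = 0)
Q(s) = -s/11 (Q(s) = s/(-11) + 0/s = s*(-1/11) + 0 = -s/11 + 0 = -s/11)
G = -8
E(R) = -5 (E(R) = 4 - (-8 + 11)² = 4 - 1*3² = 4 - 1*9 = 4 - 9 = -5)
E(43) + 343*Q(17) = -5 + 343*(-1/11*17) = -5 + 343*(-17/11) = -5 - 5831/11 = -5886/11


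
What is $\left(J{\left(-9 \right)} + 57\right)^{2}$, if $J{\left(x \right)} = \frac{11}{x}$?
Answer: $\frac{252004}{81} \approx 3111.2$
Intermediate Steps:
$\left(J{\left(-9 \right)} + 57\right)^{2} = \left(\frac{11}{-9} + 57\right)^{2} = \left(11 \left(- \frac{1}{9}\right) + 57\right)^{2} = \left(- \frac{11}{9} + 57\right)^{2} = \left(\frac{502}{9}\right)^{2} = \frac{252004}{81}$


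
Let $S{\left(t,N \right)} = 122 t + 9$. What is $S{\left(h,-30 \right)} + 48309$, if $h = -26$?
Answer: $45146$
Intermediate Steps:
$S{\left(t,N \right)} = 9 + 122 t$
$S{\left(h,-30 \right)} + 48309 = \left(9 + 122 \left(-26\right)\right) + 48309 = \left(9 - 3172\right) + 48309 = -3163 + 48309 = 45146$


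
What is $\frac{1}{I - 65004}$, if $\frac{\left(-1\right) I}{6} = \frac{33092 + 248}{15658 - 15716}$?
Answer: $- \frac{29}{1785096} \approx -1.6246 \cdot 10^{-5}$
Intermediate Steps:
$I = \frac{100020}{29}$ ($I = - 6 \frac{33092 + 248}{15658 - 15716} = - 6 \frac{33340}{-58} = - 6 \cdot 33340 \left(- \frac{1}{58}\right) = \left(-6\right) \left(- \frac{16670}{29}\right) = \frac{100020}{29} \approx 3449.0$)
$\frac{1}{I - 65004} = \frac{1}{\frac{100020}{29} - 65004} = \frac{1}{- \frac{1785096}{29}} = - \frac{29}{1785096}$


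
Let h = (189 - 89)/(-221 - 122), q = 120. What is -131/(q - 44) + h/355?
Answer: -3191763/1850828 ≈ -1.7245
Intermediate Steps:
h = -100/343 (h = 100/(-343) = 100*(-1/343) = -100/343 ≈ -0.29155)
-131/(q - 44) + h/355 = -131/(120 - 44) - 100/343/355 = -131/76 - 100/343*1/355 = -131*1/76 - 20/24353 = -131/76 - 20/24353 = -3191763/1850828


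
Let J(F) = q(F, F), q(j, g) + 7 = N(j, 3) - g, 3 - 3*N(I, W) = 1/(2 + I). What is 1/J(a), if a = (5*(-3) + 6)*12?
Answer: 318/32437 ≈ 0.0098036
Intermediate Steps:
N(I, W) = 1 - 1/(3*(2 + I))
q(j, g) = -7 - g + (5/3 + j)/(2 + j) (q(j, g) = -7 + ((5/3 + j)/(2 + j) - g) = -7 + (-g + (5/3 + j)/(2 + j)) = -7 - g + (5/3 + j)/(2 + j))
a = -108 (a = (-15 + 6)*12 = -9*12 = -108)
J(F) = (5/3 + F - (2 + F)*(7 + F))/(2 + F)
1/J(a) = 1/((-37/3 - 1*(-108)² - 8*(-108))/(2 - 108)) = 1/((-37/3 - 1*11664 + 864)/(-106)) = 1/(-(-37/3 - 11664 + 864)/106) = 1/(-1/106*(-32437/3)) = 1/(32437/318) = 318/32437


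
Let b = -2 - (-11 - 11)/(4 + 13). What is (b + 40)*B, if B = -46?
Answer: -30728/17 ≈ -1807.5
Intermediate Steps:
b = -12/17 (b = -2 - (-22)/17 = -2 - 1*(-22/17) = -2 + 22/17 = -12/17 ≈ -0.70588)
(b + 40)*B = (-12/17 + 40)*(-46) = (668/17)*(-46) = -30728/17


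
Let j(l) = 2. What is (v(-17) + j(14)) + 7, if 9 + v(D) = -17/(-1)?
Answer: 17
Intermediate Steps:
v(D) = 8 (v(D) = -9 - 17/(-1) = -9 - 17*(-1) = -9 + 17 = 8)
(v(-17) + j(14)) + 7 = (8 + 2) + 7 = 10 + 7 = 17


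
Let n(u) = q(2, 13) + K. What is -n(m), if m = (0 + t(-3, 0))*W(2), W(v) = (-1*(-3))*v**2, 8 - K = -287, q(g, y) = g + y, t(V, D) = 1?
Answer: -310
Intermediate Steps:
K = 295 (K = 8 - 1*(-287) = 8 + 287 = 295)
W(v) = 3*v**2
m = 12 (m = (0 + 1)*(3*2**2) = 1*(3*4) = 1*12 = 12)
n(u) = 310 (n(u) = (2 + 13) + 295 = 15 + 295 = 310)
-n(m) = -1*310 = -310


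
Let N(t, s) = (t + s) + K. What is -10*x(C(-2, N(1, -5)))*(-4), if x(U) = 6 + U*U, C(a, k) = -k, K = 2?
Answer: 400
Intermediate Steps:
N(t, s) = 2 + s + t (N(t, s) = (t + s) + 2 = (s + t) + 2 = 2 + s + t)
x(U) = 6 + U²
-10*x(C(-2, N(1, -5)))*(-4) = -10*(6 + (-(2 - 5 + 1))²)*(-4) = -10*(6 + (-1*(-2))²)*(-4) = -10*(6 + 2²)*(-4) = -10*(6 + 4)*(-4) = -10*10*(-4) = -100*(-4) = 400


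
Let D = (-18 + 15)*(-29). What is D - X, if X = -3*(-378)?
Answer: -1047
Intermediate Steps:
D = 87 (D = -3*(-29) = 87)
X = 1134
D - X = 87 - 1*1134 = 87 - 1134 = -1047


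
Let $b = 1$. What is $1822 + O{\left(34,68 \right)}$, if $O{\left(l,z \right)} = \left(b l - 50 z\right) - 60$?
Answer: $-1604$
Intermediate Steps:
$O{\left(l,z \right)} = -60 + l - 50 z$ ($O{\left(l,z \right)} = \left(1 l - 50 z\right) - 60 = \left(l - 50 z\right) - 60 = -60 + l - 50 z$)
$1822 + O{\left(34,68 \right)} = 1822 - 3426 = -1604$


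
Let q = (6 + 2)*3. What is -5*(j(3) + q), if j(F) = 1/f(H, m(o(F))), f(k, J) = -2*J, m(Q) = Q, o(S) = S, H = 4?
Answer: -715/6 ≈ -119.17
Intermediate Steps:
q = 24 (q = 8*3 = 24)
j(F) = -1/(2*F) (j(F) = 1/(-2*F) = -1/(2*F))
-5*(j(3) + q) = -5*(-½/3 + 24) = -5*(-½*⅓ + 24) = -5*(-⅙ + 24) = -5*143/6 = -715/6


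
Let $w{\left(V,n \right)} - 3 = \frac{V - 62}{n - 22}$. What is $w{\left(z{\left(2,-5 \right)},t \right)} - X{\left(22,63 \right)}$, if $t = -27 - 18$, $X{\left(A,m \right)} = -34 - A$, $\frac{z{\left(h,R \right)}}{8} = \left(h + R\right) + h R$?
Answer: $\frac{4119}{67} \approx 61.478$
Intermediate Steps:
$z{\left(h,R \right)} = 8 R + 8 h + 8 R h$ ($z{\left(h,R \right)} = 8 \left(\left(h + R\right) + h R\right) = 8 \left(\left(R + h\right) + R h\right) = 8 \left(R + h + R h\right) = 8 R + 8 h + 8 R h$)
$t = -45$
$w{\left(V,n \right)} = 3 + \frac{-62 + V}{-22 + n}$ ($w{\left(V,n \right)} = 3 + \frac{V - 62}{n - 22} = 3 + \frac{-62 + V}{-22 + n}$)
$w{\left(z{\left(2,-5 \right)},t \right)} - X{\left(22,63 \right)} = \frac{-128 + \left(8 \left(-5\right) + 8 \cdot 2 + 8 \left(-5\right) 2\right) + 3 \left(-45\right)}{-22 - 45} - \left(-34 - 22\right) = \frac{-128 - 104 - 135}{-67} - \left(-34 - 22\right) = - \frac{-128 - 104 - 135}{67} - -56 = \left(- \frac{1}{67}\right) \left(-367\right) + 56 = \frac{367}{67} + 56 = \frac{4119}{67}$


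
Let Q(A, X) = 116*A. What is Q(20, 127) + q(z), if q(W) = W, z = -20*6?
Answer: 2200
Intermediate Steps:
z = -120
Q(20, 127) + q(z) = 116*20 - 120 = 2320 - 120 = 2200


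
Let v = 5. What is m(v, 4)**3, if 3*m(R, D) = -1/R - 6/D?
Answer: -4913/27000 ≈ -0.18196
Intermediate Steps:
m(R, D) = -2/D - 1/(3*R) (m(R, D) = (-1/R - 6/D)/3 = -2/D - 1/(3*R))
m(v, 4)**3 = (-2/4 - 1/3/5)**3 = (-2*1/4 - 1/3*1/5)**3 = (-1/2 - 1/15)**3 = (-17/30)**3 = -4913/27000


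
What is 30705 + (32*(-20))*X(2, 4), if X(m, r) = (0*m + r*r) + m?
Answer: 19185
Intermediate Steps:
X(m, r) = m + r**2 (X(m, r) = (0 + r**2) + m = r**2 + m = m + r**2)
30705 + (32*(-20))*X(2, 4) = 30705 + (32*(-20))*(2 + 4**2) = 30705 - 640*(2 + 16) = 30705 - 640*18 = 30705 - 11520 = 19185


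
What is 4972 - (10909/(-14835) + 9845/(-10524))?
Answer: 86278566419/17347060 ≈ 4973.7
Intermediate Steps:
4972 - (10909/(-14835) + 9845/(-10524)) = 4972 - (10909*(-1/14835) + 9845*(-1/10524)) = 4972 - (-10909/14835 - 9845/10524) = 4972 - 1*(-28984099/17347060) = 4972 + 28984099/17347060 = 86278566419/17347060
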